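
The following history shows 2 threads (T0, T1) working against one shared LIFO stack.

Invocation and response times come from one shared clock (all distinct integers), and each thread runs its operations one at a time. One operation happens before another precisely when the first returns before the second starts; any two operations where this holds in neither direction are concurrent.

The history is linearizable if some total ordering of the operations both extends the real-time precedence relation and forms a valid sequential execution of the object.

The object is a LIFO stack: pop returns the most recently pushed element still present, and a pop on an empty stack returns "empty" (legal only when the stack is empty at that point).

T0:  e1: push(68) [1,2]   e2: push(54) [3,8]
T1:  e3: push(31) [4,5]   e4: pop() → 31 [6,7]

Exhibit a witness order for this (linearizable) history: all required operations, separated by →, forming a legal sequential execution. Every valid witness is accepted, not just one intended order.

1. e1 push(68), leaving stack <68>
2. e2 push(54), leaving stack <68,54>
3. e3 push(31), leaving stack <68,54,31>
4. e4 pop() → 31, leaving stack <68,54>

e1 → e2 → e3 → e4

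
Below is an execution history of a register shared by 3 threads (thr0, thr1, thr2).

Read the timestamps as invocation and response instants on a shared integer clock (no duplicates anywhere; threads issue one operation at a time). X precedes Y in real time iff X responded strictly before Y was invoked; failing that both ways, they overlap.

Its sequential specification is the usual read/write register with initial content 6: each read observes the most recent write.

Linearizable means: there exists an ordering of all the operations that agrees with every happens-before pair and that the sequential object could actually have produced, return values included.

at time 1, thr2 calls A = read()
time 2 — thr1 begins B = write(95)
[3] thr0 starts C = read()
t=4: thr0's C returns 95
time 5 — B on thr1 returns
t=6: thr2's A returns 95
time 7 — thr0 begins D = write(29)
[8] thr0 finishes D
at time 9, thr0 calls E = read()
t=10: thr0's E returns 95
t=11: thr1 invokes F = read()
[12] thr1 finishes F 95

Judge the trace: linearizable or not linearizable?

not linearizable

cut after 9 events: linearizable; cut after 10 events (E responds, time 10): not linearizable
checked exhaustively: 6 real-time-consistent orders of 5 completed operations, zero legal register replays
take A, B, C, D, E: step 1 already fails, because A read() → 95 cannot occur there
take A, C, B, D, E: step 1 already fails, because A read() → 95 cannot occur there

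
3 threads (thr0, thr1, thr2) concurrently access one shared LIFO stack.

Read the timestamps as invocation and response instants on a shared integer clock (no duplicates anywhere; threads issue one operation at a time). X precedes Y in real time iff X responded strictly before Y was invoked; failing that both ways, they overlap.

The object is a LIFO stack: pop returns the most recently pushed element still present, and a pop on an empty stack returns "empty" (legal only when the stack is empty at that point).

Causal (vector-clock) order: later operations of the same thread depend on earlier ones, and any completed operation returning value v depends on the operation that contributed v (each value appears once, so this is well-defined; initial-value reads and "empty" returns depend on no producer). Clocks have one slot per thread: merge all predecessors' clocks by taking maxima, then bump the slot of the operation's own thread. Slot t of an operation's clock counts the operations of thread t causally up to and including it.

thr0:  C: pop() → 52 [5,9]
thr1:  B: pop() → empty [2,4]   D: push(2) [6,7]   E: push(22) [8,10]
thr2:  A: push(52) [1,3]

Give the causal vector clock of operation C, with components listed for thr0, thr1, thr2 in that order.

A (invocation 1): nothing precedes it; thr2's component alone gives (0, 0, 1)
B (invocation 2): nothing precedes it; thr1's component alone gives (0, 1, 0)
D (invocation 6): componentwise max over VC(B)=(0, 1, 0), +1 at thr1, giving (0, 2, 0)
C (invocation 5): componentwise max over VC(A)=(0, 0, 1), +1 at thr0, giving (1, 0, 1)
E (invocation 8): componentwise max over VC(D)=(0, 2, 0), +1 at thr1, giving (0, 3, 0)
target: VC(C) = (1, 0, 1)

(1, 0, 1)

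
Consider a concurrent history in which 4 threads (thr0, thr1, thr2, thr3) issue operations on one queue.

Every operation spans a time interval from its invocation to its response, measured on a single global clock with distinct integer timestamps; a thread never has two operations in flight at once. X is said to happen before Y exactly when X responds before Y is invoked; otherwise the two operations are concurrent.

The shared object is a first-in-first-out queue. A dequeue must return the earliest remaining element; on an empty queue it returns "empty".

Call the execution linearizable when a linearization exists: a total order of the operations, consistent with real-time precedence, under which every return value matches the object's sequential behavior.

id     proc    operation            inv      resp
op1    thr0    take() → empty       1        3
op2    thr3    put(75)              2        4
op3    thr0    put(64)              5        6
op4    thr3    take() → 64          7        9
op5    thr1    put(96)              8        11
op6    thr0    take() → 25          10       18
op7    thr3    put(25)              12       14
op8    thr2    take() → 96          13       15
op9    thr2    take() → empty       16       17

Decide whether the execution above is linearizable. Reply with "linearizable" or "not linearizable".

not linearizable

already the first 9 events (up to op4's response at time 9) admit no linearization; the first 8 still do
2 orders of the 4 completed queue ops respect real time; none is legal
no completion choice of the 1 pending operation (op5) rescues it — every subset was tried
sample order op1, op2, op3, op4 (pending dropped) stalls at step 4 — op4 take() → 64 has no legal effect
sample order op2, op1, op3, op4 (pending dropped) stalls at step 2 — op1 take() → empty has no legal effect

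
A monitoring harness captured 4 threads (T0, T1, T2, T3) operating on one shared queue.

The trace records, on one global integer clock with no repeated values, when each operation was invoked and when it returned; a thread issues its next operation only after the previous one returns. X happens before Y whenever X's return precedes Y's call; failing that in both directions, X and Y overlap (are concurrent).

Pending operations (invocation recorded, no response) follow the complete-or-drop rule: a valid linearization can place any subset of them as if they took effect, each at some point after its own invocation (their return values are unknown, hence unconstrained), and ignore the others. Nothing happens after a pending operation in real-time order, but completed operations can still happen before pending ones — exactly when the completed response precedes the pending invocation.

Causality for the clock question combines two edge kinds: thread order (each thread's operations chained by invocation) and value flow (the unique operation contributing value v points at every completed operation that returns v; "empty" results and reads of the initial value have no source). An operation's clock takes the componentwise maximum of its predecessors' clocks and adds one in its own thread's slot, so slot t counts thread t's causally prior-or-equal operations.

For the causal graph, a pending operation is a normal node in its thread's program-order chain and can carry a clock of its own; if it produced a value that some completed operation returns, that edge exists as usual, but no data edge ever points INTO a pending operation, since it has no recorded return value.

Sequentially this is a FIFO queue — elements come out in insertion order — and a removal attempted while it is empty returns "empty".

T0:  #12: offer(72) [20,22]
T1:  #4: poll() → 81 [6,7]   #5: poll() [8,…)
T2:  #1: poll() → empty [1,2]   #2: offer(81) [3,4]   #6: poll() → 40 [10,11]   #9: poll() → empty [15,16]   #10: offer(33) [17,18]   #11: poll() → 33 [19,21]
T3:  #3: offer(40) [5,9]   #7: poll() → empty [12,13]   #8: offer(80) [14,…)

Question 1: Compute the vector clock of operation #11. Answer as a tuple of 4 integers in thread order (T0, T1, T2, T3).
root op #3, invoked 5: fresh clock plus T3's own tick → (0, 0, 0, 1)
root op #1, invoked 1: fresh clock plus T2's own tick → (0, 0, 1, 0)
root op #12, invoked 20: fresh clock plus T0's own tick → (1, 0, 0, 0)
#7, invoked 12, takes VC(#3)=(0, 0, 0, 1) under max, adds 1 for T3 → (0, 0, 0, 2)
#2, invoked 3, takes VC(#1)=(0, 0, 1, 0) under max, adds 1 for T2 → (0, 0, 2, 0)
#8, invoked 14, takes VC(#7)=(0, 0, 0, 2) under max, adds 1 for T3 → (0, 0, 0, 3)
#4, invoked 6, takes VC(#2)=(0, 0, 2, 0) under max, adds 1 for T1 → (0, 1, 2, 0)
#6, invoked 10, takes VC(#2)=(0, 0, 2, 0), VC(#3)=(0, 0, 0, 1) under max, adds 1 for T2 → (0, 0, 3, 1)
#5, invoked 8, takes VC(#4)=(0, 1, 2, 0) under max, adds 1 for T1 → (0, 2, 2, 0)
#9, invoked 15, takes VC(#6)=(0, 0, 3, 1) under max, adds 1 for T2 → (0, 0, 4, 1)
#10, invoked 17, takes VC(#9)=(0, 0, 4, 1) under max, adds 1 for T2 → (0, 0, 5, 1)
#11, invoked 19, takes VC(#10)=(0, 0, 5, 1) under max, adds 1 for T2 → (0, 0, 6, 1)
target: VC(#11) = (0, 0, 6, 1)

(0, 0, 6, 1)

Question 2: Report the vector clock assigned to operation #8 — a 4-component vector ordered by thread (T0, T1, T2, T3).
#3 (invocation 5): nothing precedes it; T3's component alone gives (0, 0, 0, 1)
#1 (invocation 1): nothing precedes it; T2's component alone gives (0, 0, 1, 0)
#12 (invocation 20): nothing precedes it; T0's component alone gives (1, 0, 0, 0)
from VC(#3)=(0, 0, 0, 1), #7 (invoked 12) maxes components and bumps T3 → (0, 0, 0, 2)
from VC(#1)=(0, 0, 1, 0), #2 (invoked 3) maxes components and bumps T2 → (0, 0, 2, 0)
from VC(#7)=(0, 0, 0, 2), #8 (invoked 14) maxes components and bumps T3 → (0, 0, 0, 3)
from VC(#2)=(0, 0, 2, 0), #4 (invoked 6) maxes components and bumps T1 → (0, 1, 2, 0)
from VC(#2)=(0, 0, 2, 0), VC(#3)=(0, 0, 0, 1), #6 (invoked 10) maxes components and bumps T2 → (0, 0, 3, 1)
from VC(#4)=(0, 1, 2, 0), #5 (invoked 8) maxes components and bumps T1 → (0, 2, 2, 0)
from VC(#6)=(0, 0, 3, 1), #9 (invoked 15) maxes components and bumps T2 → (0, 0, 4, 1)
from VC(#9)=(0, 0, 4, 1), #10 (invoked 17) maxes components and bumps T2 → (0, 0, 5, 1)
from VC(#10)=(0, 0, 5, 1), #11 (invoked 19) maxes components and bumps T2 → (0, 0, 6, 1)
target: VC(#8) = (0, 0, 0, 3)

(0, 0, 0, 3)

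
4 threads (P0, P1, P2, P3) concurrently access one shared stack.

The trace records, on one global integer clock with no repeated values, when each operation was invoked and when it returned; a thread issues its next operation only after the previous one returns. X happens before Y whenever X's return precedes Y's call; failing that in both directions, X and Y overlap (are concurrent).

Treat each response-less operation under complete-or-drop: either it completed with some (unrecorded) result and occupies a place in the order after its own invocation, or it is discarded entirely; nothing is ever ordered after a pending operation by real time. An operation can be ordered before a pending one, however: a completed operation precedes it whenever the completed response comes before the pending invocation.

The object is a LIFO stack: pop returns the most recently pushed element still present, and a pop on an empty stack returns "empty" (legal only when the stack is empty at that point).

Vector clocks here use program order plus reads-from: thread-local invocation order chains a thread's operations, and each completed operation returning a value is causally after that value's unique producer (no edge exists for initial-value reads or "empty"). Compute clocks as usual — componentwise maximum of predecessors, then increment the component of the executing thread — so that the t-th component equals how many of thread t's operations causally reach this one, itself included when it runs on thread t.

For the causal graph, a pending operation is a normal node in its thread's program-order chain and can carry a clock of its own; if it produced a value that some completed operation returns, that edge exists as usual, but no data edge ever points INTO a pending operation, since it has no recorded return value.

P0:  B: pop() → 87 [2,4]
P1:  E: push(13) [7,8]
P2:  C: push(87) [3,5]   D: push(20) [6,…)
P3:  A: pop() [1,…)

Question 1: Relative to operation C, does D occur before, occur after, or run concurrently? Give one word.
Answer: after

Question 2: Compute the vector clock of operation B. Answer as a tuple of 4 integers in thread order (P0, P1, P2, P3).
Answer: (1, 0, 1, 0)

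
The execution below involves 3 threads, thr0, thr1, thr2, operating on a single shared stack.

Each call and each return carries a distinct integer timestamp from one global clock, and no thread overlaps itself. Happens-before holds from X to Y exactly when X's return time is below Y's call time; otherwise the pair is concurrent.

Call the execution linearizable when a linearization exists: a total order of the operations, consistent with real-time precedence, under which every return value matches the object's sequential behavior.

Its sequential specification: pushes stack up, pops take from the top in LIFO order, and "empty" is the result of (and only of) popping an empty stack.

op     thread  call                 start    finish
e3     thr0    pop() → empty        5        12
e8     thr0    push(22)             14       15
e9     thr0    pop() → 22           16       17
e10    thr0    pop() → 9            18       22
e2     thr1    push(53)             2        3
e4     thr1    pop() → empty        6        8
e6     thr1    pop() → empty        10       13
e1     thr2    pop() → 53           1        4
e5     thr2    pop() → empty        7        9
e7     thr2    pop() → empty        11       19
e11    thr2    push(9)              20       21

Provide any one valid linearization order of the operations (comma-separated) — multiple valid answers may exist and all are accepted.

e2, e1, e3, e4, e5, e6, e7, e8, e9, e11, e10

step 1: e2 push(53) — stack <53>
step 2: e1 pop() → 53 — stack <>
step 3: e3 pop() → empty — stack <>
step 4: e4 pop() → empty — stack <>
step 5: e5 pop() → empty — stack <>
step 6: e6 pop() → empty — stack <>
step 7: e7 pop() → empty — stack <>
step 8: e8 push(22) — stack <22>
step 9: e9 pop() → 22 — stack <>
step 10: e11 push(9) — stack <9>
step 11: e10 pop() → 9 — stack <>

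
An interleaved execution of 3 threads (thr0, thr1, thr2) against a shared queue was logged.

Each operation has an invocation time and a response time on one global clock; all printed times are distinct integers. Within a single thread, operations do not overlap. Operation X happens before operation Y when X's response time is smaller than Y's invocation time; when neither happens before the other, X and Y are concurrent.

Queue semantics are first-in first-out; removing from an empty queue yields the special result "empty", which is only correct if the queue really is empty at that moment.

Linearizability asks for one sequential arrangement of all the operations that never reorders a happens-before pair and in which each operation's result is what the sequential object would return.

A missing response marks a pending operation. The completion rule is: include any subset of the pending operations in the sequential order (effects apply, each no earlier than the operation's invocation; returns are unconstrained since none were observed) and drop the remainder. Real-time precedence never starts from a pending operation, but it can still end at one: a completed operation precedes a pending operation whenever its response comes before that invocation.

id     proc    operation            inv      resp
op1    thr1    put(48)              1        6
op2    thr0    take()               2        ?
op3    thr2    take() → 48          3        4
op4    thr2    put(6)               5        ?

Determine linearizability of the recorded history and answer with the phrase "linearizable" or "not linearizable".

one valid linearization: op1, op3
after step 1 (op1 put(48)): queue <48>
after step 2 (op3 take() → 48): queue <>

linearizable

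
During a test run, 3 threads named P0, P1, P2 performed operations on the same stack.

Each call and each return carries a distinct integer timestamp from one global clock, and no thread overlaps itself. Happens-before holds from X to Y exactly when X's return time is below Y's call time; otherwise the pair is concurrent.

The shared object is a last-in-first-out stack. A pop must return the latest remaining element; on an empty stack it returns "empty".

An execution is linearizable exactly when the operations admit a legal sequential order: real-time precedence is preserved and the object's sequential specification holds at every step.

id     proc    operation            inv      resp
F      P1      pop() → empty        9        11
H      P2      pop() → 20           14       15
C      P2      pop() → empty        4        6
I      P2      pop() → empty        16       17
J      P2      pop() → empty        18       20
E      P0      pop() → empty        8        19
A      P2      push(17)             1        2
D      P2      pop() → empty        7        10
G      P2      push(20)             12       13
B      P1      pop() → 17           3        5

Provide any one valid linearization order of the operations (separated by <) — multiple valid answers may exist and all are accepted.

A < B < C < D < E < F < G < H < I < J

1. A push(17), leaving stack <17>
2. B pop() → 17, leaving stack <>
3. C pop() → empty, leaving stack <>
4. D pop() → empty, leaving stack <>
5. E pop() → empty, leaving stack <>
6. F pop() → empty, leaving stack <>
7. G push(20), leaving stack <20>
8. H pop() → 20, leaving stack <>
9. I pop() → empty, leaving stack <>
10. J pop() → empty, leaving stack <>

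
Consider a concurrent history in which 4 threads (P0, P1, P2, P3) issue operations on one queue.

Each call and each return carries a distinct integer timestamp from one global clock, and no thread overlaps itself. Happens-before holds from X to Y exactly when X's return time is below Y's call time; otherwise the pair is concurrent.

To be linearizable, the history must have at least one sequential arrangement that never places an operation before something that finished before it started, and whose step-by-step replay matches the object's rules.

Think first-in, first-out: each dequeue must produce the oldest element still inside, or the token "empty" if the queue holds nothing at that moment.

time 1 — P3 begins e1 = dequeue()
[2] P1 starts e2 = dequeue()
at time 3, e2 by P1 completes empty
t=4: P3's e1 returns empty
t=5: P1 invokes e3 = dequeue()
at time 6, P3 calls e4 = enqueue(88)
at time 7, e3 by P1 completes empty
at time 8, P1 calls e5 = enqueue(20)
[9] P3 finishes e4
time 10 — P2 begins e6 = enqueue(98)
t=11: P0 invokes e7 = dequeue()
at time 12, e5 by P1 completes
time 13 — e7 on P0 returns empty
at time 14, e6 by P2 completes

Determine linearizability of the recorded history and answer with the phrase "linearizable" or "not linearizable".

not linearizable

already the first 13 events (up to e7's response at time 13) admit no linearization; the first 12 still do
all 10 real-time-respecting orders fail — 6 completed queue operations, no legal replay
include/drop combinations of the 1 pending operation (e6) were all tried; none helps
one such order, e1, e2, e3, e4, e5, e7 (pending dropped), breaks at step 6 where e7 dequeue() → empty is illegal
one such order, e1, e2, e3, e4, e7, e5 (pending dropped), breaks at step 5 where e7 dequeue() → empty is illegal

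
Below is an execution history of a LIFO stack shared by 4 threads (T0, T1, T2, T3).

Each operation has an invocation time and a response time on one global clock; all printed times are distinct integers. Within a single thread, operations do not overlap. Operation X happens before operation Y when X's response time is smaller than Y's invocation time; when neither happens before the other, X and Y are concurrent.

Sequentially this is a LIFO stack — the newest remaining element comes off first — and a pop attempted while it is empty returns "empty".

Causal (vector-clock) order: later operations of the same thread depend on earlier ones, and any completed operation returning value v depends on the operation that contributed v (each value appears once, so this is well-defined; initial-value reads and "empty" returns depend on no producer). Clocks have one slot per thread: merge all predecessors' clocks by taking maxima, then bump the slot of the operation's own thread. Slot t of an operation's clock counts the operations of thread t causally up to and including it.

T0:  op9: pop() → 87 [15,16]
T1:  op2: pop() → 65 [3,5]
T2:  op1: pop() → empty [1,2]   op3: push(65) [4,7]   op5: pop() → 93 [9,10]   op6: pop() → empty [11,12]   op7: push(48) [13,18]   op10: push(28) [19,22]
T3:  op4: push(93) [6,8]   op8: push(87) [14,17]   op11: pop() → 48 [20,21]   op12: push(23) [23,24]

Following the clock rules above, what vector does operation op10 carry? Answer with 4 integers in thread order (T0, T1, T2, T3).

(0, 0, 6, 1)

root op op4, invoked 6: fresh clock plus T3's own tick → (0, 0, 0, 1)
root op op1, invoked 1: fresh clock plus T2's own tick → (0, 0, 1, 0)
from VC(op4)=(0, 0, 0, 1), op8 (invoked 14) maxes components and bumps T3 → (0, 0, 0, 2)
from VC(op1)=(0, 0, 1, 0), op3 (invoked 4) maxes components and bumps T2 → (0, 0, 2, 0)
from VC(op3)=(0, 0, 2, 0), op2 (invoked 3) maxes components and bumps T1 → (0, 1, 2, 0)
from VC(op8)=(0, 0, 0, 2), op9 (invoked 15) maxes components and bumps T0 → (1, 0, 0, 2)
from VC(op3)=(0, 0, 2, 0), VC(op4)=(0, 0, 0, 1), op5 (invoked 9) maxes components and bumps T2 → (0, 0, 3, 1)
from VC(op5)=(0, 0, 3, 1), op6 (invoked 11) maxes components and bumps T2 → (0, 0, 4, 1)
from VC(op6)=(0, 0, 4, 1), op7 (invoked 13) maxes components and bumps T2 → (0, 0, 5, 1)
from VC(op7)=(0, 0, 5, 1), op10 (invoked 19) maxes components and bumps T2 → (0, 0, 6, 1)
from VC(op7)=(0, 0, 5, 1), VC(op8)=(0, 0, 0, 2), op11 (invoked 20) maxes components and bumps T3 → (0, 0, 5, 3)
from VC(op11)=(0, 0, 5, 3), op12 (invoked 23) maxes components and bumps T3 → (0, 0, 5, 4)
target: VC(op10) = (0, 0, 6, 1)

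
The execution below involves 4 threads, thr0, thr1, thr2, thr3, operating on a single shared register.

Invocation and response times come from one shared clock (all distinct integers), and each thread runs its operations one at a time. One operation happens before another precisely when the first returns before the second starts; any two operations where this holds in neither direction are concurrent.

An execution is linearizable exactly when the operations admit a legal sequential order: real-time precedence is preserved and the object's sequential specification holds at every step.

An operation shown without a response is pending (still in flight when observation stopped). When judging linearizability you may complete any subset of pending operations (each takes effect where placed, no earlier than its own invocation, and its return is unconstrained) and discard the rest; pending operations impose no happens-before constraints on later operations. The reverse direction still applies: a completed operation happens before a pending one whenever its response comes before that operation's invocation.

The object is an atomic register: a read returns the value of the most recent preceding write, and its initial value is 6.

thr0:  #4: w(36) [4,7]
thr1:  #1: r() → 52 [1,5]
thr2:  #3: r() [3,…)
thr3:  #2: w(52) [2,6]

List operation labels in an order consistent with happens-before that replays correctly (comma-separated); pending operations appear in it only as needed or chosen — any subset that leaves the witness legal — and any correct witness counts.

#2, #1, #3, #4

step 1: #2 w(52) — value 52
step 2: #1 r() → 52 — value 52
step 3: #3 r() (pending, included) — value 52
step 4: #4 w(36) — value 36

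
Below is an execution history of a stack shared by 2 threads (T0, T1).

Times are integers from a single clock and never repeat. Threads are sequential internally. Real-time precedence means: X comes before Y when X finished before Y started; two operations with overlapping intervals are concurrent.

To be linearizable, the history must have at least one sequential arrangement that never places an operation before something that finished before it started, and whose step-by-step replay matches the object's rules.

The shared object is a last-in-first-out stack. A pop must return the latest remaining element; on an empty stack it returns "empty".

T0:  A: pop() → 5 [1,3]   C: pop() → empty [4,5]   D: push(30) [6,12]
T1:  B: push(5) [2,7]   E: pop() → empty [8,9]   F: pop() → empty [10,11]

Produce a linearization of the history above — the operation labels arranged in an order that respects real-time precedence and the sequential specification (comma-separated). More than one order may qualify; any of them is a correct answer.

B, A, C, E, F, D

1. B push(5), leaving stack <5>
2. A pop() → 5, leaving stack <>
3. C pop() → empty, leaving stack <>
4. E pop() → empty, leaving stack <>
5. F pop() → empty, leaving stack <>
6. D push(30), leaving stack <30>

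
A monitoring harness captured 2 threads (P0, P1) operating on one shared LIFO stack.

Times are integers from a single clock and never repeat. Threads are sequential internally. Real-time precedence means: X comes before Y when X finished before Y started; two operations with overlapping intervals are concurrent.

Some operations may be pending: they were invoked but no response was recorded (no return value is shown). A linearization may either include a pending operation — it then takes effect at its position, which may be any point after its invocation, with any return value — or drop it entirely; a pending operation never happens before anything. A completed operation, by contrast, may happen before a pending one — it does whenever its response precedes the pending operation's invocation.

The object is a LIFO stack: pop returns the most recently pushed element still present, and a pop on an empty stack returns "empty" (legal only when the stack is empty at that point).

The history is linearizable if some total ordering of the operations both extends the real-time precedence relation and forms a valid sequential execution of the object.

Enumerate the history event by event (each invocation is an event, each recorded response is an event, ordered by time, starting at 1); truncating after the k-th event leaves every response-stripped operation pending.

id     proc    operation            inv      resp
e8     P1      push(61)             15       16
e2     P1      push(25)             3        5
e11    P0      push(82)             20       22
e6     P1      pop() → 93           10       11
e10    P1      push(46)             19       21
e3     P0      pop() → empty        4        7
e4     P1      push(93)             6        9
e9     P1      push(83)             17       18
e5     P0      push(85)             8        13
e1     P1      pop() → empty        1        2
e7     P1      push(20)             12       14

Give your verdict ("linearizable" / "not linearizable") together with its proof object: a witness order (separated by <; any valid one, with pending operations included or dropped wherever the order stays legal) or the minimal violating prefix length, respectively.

linearizable — witness: e1 < e3 < e2 < e4 < e6 < e5 < e7 < e8 < e9 < e10 < e11

step 1: e1 pop() → empty — stack <>
step 2: e3 pop() → empty — stack <>
step 3: e2 push(25) — stack <25>
step 4: e4 push(93) — stack <25,93>
step 5: e6 pop() → 93 — stack <25>
step 6: e5 push(85) — stack <25,85>
step 7: e7 push(20) — stack <25,85,20>
step 8: e8 push(61) — stack <25,85,20,61>
step 9: e9 push(83) — stack <25,85,20,61,83>
step 10: e10 push(46) — stack <25,85,20,61,83,46>
step 11: e11 push(82) — stack <25,85,20,61,83,46,82>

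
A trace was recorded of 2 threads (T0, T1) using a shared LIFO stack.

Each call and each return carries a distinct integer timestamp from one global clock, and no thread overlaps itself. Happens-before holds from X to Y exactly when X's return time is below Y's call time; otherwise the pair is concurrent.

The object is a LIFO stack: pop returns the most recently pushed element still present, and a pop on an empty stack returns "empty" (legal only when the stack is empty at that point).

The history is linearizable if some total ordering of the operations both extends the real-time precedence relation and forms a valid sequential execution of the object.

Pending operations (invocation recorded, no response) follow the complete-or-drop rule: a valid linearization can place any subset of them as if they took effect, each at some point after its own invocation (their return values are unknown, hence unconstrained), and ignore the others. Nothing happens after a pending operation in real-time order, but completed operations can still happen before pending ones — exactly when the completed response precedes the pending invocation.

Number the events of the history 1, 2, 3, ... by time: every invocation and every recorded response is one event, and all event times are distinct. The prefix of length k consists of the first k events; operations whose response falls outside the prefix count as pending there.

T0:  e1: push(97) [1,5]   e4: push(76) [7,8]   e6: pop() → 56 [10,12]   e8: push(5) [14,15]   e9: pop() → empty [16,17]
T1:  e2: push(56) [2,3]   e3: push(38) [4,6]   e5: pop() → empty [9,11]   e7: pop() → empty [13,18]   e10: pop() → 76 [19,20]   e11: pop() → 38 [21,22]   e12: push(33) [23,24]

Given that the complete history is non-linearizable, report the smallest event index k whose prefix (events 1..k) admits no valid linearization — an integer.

one valid order for events 1..10 is e1, e2, e3, e4:
after step 1 (e1 push(97)): stack <97>
after step 2 (e2 push(56)): stack <97,56>
after step 3 (e3 push(38)): stack <97,56,38>
after step 4 (e4 push(76)): stack <97,56,38,76>
once event 11 joins (e5's response, time 11), exhaustive search finds no witness
including or dropping the 1 pending operation (e6) in any combination fails
for example e1, e2, e3, e4, e5 (pending dropped) fails at step 5: e5 pop() → empty is not legal there
for example e2, e1, e3, e4, e5 (pending dropped) fails at step 5: e5 pop() → empty is not legal there

11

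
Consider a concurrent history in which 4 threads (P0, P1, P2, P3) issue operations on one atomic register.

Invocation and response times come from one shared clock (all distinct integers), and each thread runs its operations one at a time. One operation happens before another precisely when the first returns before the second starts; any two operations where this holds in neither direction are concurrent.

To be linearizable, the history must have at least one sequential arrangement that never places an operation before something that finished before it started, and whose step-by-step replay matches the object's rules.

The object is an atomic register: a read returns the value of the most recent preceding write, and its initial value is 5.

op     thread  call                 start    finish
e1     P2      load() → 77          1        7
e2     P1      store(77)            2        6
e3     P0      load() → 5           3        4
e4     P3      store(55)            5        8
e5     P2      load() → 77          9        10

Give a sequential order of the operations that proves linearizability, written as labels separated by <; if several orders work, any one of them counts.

e3 < e4 < e2 < e1 < e5

1. e3 load() → 5, leaving value 5
2. e4 store(55), leaving value 55
3. e2 store(77), leaving value 77
4. e1 load() → 77, leaving value 77
5. e5 load() → 77, leaving value 77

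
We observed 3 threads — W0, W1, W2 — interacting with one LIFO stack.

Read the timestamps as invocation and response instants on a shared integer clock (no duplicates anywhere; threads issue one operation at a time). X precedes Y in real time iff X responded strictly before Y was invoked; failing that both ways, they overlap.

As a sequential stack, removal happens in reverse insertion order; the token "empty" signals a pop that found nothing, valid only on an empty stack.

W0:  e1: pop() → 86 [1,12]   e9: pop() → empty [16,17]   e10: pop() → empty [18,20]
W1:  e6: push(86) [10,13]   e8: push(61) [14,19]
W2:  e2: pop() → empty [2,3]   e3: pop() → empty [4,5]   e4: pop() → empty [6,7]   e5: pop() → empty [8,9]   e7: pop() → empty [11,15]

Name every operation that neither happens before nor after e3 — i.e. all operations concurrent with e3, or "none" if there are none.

e1

concurrent with e3 ([4,5]): every op whose interval crosses 4..5
e1 [1,12]: concurrent
e2 [2,3]: before
e4 [6,7]: after
e5 [8,9]: after
e6 [10,13]: after
e7 [11,15]: after
e8 [14,19]: after
e9 [16,17]: after
e10 [18,20]: after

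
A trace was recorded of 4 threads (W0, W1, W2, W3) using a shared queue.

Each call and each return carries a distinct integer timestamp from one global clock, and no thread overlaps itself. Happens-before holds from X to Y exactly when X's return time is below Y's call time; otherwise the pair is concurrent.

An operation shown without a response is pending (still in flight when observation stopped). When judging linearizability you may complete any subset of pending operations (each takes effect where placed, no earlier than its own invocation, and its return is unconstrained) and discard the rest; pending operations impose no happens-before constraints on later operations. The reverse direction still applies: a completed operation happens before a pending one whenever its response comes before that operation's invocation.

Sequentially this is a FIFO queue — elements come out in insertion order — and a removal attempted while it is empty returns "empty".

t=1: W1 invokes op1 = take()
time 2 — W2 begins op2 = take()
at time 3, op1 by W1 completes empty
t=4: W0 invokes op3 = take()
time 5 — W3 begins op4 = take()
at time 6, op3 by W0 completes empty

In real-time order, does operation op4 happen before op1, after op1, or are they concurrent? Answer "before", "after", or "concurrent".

after

op4 spans [5,…), op1 spans [1,3]
resp(op1)=3 < inv(op4)=5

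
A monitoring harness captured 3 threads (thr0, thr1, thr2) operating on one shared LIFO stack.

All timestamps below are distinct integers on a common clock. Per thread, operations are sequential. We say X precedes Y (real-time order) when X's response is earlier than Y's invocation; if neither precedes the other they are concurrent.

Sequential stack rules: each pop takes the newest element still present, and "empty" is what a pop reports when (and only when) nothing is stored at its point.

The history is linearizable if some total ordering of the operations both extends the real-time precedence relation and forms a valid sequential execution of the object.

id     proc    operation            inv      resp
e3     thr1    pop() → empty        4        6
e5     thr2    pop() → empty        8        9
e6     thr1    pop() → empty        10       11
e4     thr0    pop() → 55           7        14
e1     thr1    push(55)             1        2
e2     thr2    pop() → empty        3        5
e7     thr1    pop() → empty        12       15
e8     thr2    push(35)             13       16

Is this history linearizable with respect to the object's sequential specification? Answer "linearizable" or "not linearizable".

prefix check: 1..5 passes, 1..6 fails once e3's time-6 response joins
every one of the 2 real-time-consistent orders over 3 completed LIFO stack ops fails the sequential spec
one such order, e1, e2, e3, breaks at step 2 where e2 pop() → empty is illegal
one such order, e1, e3, e2, breaks at step 2 where e3 pop() → empty is illegal

not linearizable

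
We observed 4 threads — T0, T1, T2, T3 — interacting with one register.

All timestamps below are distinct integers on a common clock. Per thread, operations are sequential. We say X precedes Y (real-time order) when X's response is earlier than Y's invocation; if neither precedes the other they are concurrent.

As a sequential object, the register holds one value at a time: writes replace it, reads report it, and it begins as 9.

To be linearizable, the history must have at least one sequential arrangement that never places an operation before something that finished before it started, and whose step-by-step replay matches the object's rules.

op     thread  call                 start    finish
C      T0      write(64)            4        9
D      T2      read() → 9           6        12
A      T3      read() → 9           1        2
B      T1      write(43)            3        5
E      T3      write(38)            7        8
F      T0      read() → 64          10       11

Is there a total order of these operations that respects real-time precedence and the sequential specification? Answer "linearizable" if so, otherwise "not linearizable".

the violation lands at event 12, D's response at time 12: events 1..11 linearize, events 1..12 do not
checked exhaustively: 11 real-time-consistent orders of 6 completed operations, zero legal register replays
for example A, B, C, D, E, F fails at step 4: D read() → 9 is not legal there
for example A, B, C, E, D, F fails at step 5: D read() → 9 is not legal there

not linearizable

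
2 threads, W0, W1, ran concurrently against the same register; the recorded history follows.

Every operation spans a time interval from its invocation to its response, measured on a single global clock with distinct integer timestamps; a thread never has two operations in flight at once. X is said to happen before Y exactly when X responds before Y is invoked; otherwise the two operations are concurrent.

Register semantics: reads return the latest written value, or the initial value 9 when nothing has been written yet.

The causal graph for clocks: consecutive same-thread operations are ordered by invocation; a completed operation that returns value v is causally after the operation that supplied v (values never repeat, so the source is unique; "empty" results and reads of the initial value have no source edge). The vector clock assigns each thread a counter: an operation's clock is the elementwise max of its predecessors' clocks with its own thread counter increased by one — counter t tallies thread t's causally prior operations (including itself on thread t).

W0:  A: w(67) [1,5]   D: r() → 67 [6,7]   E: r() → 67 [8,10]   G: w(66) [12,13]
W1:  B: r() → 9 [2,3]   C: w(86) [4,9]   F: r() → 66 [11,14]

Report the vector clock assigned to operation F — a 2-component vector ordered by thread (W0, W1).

(4, 3)

VC(B, invoked at 2): no causal predecessors; +1 on W1 → (0, 1)
VC(A, invoked at 1): no causal predecessors; +1 on W0 → (1, 0)
invoked at 4, C merges VC(B)=(0, 1) and bumps W1's slot → (0, 2)
invoked at 6, D merges VC(A)=(1, 0) and bumps W0's slot → (2, 0)
invoked at 8, E merges VC(A)=(1, 0), VC(D)=(2, 0) and bumps W0's slot → (3, 0)
invoked at 12, G merges VC(E)=(3, 0) and bumps W0's slot → (4, 0)
invoked at 11, F merges VC(C)=(0, 2), VC(G)=(4, 0) and bumps W1's slot → (4, 3)
target: VC(F) = (4, 3)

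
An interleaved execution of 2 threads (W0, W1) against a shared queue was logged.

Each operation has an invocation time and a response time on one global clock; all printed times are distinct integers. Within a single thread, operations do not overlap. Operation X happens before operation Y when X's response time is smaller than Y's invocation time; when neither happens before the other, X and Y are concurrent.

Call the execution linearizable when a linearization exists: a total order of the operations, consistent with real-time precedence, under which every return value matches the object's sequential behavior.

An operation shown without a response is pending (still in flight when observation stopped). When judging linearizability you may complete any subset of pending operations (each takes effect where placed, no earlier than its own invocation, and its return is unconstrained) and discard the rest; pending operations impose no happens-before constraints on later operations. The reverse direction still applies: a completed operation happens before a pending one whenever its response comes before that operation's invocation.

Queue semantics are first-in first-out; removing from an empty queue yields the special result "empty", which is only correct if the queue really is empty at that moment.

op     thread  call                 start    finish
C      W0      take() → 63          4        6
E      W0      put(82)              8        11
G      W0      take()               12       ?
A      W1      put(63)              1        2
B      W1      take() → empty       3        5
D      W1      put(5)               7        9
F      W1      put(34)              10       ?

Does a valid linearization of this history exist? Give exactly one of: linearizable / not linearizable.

linearizable

a witness: A, C, B, D, E
step 1: A put(63) — queue <63>
step 2: C take() → 63 — queue <>
step 3: B take() → empty — queue <>
step 4: D put(5) — queue <5>
step 5: E put(82) — queue <5,82>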